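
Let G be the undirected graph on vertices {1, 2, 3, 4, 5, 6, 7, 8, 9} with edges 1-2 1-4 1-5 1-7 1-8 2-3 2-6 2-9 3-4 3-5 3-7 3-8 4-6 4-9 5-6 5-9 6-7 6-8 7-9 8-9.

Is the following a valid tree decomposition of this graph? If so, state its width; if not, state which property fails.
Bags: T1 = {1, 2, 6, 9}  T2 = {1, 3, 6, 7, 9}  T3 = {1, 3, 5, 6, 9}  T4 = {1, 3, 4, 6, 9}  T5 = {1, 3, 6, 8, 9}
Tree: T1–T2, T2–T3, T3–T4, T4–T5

No — edge (3,2) lies in no bag.

A tree decomposition must satisfy three properties: every vertex lies in some bag; for every edge, both endpoints lie together in some bag; and for every vertex, the bags containing it form a connected subtree. Here edge (3,2) lies in no bag, so the decomposition is invalid.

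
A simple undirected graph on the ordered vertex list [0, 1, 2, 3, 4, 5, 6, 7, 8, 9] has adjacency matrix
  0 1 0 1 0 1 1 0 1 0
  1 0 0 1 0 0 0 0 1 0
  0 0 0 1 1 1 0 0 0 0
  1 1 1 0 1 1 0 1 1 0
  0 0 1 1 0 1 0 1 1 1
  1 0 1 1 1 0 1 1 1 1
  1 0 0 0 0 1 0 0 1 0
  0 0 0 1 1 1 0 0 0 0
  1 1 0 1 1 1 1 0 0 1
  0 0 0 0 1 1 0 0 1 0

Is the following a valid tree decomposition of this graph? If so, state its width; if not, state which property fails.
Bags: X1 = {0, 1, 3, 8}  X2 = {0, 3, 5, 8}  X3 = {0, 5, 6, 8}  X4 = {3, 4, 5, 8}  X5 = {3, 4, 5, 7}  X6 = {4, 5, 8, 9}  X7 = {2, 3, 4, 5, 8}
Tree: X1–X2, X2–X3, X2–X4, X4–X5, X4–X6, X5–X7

A tree decomposition must satisfy three properties: every vertex lies in some bag; for every edge, both endpoints lie together in some bag; and for every vertex, the bags containing it form a connected subtree. Here bags containing vertex 8 are not connected in the tree, so the decomposition is invalid.

No — bags containing vertex 8 are not connected in the tree.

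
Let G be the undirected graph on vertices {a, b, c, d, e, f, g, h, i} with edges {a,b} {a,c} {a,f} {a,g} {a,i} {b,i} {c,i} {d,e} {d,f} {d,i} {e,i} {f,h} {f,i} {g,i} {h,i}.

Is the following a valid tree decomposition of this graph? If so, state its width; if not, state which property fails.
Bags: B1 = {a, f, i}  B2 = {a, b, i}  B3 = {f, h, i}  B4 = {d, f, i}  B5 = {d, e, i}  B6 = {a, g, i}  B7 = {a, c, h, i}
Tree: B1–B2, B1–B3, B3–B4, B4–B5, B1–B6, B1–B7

A tree decomposition must satisfy three properties: every vertex lies in some bag; for every edge, both endpoints lie together in some bag; and for every vertex, the bags containing it form a connected subtree. Here bags containing vertex h are not connected in the tree, so the decomposition is invalid.

No — bags containing vertex h are not connected in the tree.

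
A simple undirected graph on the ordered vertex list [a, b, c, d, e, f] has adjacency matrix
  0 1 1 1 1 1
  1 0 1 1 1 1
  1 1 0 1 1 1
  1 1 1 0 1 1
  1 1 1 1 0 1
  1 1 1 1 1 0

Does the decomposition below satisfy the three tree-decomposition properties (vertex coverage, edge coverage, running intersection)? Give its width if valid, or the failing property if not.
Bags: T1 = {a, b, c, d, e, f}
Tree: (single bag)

Vertex coverage: the bags together contain {a, b, c, d, e, f}, the full vertex set. Edge coverage: each edge of G has both endpoints in at least one bag. Running intersection: for every vertex, the bags containing it form a connected subtree. All three properties hold, so this is a valid tree decomposition of width max|bag| − 1 = 5, and hence tw(G) ≤ 5.

Yes; width 5.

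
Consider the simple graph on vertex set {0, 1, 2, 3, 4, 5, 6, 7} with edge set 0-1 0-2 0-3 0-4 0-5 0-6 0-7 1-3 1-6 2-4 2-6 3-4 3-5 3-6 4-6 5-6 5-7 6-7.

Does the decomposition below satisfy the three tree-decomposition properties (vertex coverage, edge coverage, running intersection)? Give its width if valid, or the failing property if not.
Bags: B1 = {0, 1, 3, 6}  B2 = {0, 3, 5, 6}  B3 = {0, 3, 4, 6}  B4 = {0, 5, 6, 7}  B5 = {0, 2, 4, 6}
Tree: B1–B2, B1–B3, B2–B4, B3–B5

Yes; width 3.

Vertex coverage: the bags together contain {0, 1, 2, 3, 4, 5, 6, 7}, the full vertex set. Edge coverage: each edge of G has both endpoints in at least one bag. Running intersection: for every vertex, the bags containing it form a connected subtree. All three properties hold, so this is a valid tree decomposition of width max|bag| − 1 = 3, and hence tw(G) ≤ 3.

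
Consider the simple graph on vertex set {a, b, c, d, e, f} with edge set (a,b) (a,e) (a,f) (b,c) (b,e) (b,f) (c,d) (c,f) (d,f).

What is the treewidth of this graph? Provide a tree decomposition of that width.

Treewidth 2.
One such decomposition:
Bags: B1 = {b, c, f}  B2 = {a, b, f}  B3 = {c, d, f}  B4 = {a, b, e}
Tree: B1–B2, B1–B3, B2–B4

The largest bag has 3 vertices, giving width 2; this decomposition certifies tw(G) ≤ 2. For the lower bound, the 3 vertices {a, b, e} are pairwise adjacent, and any tree decomposition puts a clique entirely inside one bag — forcing width ≥ 2. The upper and lower bounds meet at 2, so that is the treewidth.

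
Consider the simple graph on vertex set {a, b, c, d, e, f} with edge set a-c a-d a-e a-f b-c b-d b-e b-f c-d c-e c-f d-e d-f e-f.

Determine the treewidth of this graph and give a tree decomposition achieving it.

Every bag has size at most 5, so the width is 5 − 1 = 4 and tw(G) ≤ 4. On the other hand G contains the 5-clique {a, c, d, e, f}. A clique must lie in a single bag of any decomposition, so no decomposition can have width below 4. Therefore the treewidth is 4.

Treewidth 4.
One such decomposition:
Bags: B1 = {b, c, d, e, f}  B2 = {a, c, d, e, f}
Tree: B1–B2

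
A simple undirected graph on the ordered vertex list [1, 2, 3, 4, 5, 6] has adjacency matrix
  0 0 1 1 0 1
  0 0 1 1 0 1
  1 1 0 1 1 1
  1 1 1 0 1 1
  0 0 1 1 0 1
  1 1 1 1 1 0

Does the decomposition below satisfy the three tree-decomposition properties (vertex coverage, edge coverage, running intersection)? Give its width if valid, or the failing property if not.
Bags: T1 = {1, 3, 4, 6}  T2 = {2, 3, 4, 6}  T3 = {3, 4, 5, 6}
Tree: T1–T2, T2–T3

Yes; width 3.

Vertex coverage: the bags together contain {1, 2, 3, 4, 5, 6}, the full vertex set. Edge coverage: each edge of G has both endpoints in at least one bag. Running intersection: for every vertex, the bags containing it form a connected subtree. All three properties hold, so this is a valid tree decomposition of width max|bag| − 1 = 3, and hence tw(G) ≤ 3.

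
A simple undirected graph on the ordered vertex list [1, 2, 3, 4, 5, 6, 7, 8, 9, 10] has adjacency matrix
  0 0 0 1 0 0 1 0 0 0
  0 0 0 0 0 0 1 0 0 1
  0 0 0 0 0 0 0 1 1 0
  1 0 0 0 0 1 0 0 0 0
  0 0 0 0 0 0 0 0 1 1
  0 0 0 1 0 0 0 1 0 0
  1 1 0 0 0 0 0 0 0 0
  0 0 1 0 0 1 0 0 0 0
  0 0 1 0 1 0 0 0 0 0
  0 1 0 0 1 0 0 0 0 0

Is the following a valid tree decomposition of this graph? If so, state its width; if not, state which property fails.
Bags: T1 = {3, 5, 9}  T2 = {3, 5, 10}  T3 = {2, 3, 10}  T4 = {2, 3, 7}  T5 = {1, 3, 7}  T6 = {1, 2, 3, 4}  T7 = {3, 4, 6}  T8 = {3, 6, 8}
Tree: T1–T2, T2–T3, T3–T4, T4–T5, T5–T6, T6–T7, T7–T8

A tree decomposition must satisfy three properties: every vertex lies in some bag; for every edge, both endpoints lie together in some bag; and for every vertex, the bags containing it form a connected subtree. Here bags containing vertex 2 are not connected in the tree, so the decomposition is invalid.

No — bags containing vertex 2 are not connected in the tree.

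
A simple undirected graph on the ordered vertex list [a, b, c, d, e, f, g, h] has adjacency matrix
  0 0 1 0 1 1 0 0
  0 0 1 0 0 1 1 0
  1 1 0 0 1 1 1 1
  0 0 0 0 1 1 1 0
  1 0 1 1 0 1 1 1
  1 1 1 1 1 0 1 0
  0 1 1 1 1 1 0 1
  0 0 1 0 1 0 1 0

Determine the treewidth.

3

A width-3 tree decomposition is:
Bags: B1 = {c, e, f, g}  B2 = {b, c, f, g}  B3 = {d, e, f, g}  B4 = {c, e, g, h}  B5 = {a, c, e, f}
Tree: B1–B2, B1–B3, B1–B4, B1–B5
Each bag holds 4 vertices, so the decomposition has width 3, which upper-bounds the treewidth. On the other hand G contains the 4-clique {c, e, g, h}. A clique must lie in a single bag of any decomposition, so no decomposition can have width below 3. The upper and lower bounds meet at 3, so that is the treewidth.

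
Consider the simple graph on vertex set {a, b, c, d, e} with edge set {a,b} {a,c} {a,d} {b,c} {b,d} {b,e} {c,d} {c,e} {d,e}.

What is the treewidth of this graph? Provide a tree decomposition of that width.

Treewidth 3.
One optimal decomposition is:
Bags: B1 = {a, b, c, d}  B2 = {b, c, d, e}
Tree: B1–B2

The largest bag has 4 vertices, giving width 3; this decomposition certifies tw(G) ≤ 3. Conversely, {b, c, d, e} is a clique of size 4, and the vertices of any clique must share a bag in every tree decomposition; so some bag has ≥ 4 vertices and tw(G) ≥ 3. Combining the bounds, tw(G) = 3.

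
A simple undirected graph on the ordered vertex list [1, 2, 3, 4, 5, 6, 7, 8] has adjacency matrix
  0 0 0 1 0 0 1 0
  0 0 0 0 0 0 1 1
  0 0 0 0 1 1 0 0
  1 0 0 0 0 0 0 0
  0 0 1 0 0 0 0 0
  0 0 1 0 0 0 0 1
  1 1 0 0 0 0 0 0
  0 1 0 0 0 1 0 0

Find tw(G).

A width-1 tree decomposition is:
Bags: B1 = {3, 5}  B2 = {3, 6}  B3 = {6, 8}  B4 = {2, 8}  B5 = {2, 7}  B6 = {1, 7}  B7 = {1, 4}
Tree: B1–B2, B2–B3, B3–B4, B4–B5, B5–B6, B6–B7
Each bag holds 2 vertices, so the decomposition has width 1, which upper-bounds the treewidth. Since G has at least one edge (e.g. 5–3), it is not an edgeless graph, so tw(G) ≥ 1. Therefore the treewidth is 1.

1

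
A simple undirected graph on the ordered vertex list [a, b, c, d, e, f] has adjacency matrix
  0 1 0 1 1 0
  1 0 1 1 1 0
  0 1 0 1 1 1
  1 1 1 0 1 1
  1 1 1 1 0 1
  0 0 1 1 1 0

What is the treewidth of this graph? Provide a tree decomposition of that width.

Treewidth 3.
Bags: B1 = {b, c, d, e}  B2 = {c, d, e, f}  B3 = {a, b, d, e}
Tree: B1–B2, B1–B3

Every bag has size at most 4, so the width is 4 − 1 = 3 and tw(G) ≤ 3. For the lower bound, the 4 vertices {c, d, e, f} are pairwise adjacent, and any tree decomposition puts a clique entirely inside one bag — forcing width ≥ 3. Combining the bounds, tw(G) = 3.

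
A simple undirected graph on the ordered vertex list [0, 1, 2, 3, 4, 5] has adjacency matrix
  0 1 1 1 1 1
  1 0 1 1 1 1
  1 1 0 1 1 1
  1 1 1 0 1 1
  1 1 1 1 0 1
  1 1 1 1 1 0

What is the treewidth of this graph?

5

A width-5 tree decomposition is:
Bags: B1 = {0, 1, 2, 3, 4, 5}
Tree: (single bag)
With just one bag of size 6, the width is 6 − 1 = 5, so tw(G) ≤ 5. For the lower bound, the 6 vertices {0, 1, 2, 3, 4, 5} are pairwise adjacent, and any tree decomposition puts a clique entirely inside one bag — forcing width ≥ 5. Combining the bounds, tw(G) = 5.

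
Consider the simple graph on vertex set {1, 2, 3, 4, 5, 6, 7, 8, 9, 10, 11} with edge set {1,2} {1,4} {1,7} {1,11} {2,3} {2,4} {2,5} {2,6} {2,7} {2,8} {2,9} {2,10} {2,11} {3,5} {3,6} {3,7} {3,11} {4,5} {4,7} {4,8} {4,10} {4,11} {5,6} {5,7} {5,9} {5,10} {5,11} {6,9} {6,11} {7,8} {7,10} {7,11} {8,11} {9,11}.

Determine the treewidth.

A width-4 tree decomposition is:
Bags: B1 = {2, 3, 5, 7, 11}  B2 = {2, 4, 5, 7, 11}  B3 = {2, 4, 5, 7, 10}  B4 = {2, 4, 7, 8, 11}  B5 = {2, 3, 5, 6, 11}  B6 = {1, 2, 4, 7, 11}  B7 = {2, 5, 6, 9, 11}
Tree: B1–B2, B2–B3, B2–B4, B1–B5, B4–B6, B5–B7
Each bag holds 5 vertices, so the decomposition has width 4, which upper-bounds the treewidth. On the other hand G contains the 5-clique {2, 4, 5, 7, 10}. A clique must lie in a single bag of any decomposition, so no decomposition can have width below 4. Hence tw(G) = 4 exactly.

4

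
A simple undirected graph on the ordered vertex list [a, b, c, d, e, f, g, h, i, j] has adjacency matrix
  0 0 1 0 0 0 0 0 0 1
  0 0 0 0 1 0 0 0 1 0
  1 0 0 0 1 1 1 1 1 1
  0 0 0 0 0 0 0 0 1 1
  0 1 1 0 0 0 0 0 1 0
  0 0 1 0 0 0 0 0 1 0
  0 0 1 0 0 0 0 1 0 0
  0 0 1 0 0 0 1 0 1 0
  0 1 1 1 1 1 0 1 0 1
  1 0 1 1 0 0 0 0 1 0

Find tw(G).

A width-2 tree decomposition is:
Bags: B1 = {d, i, j}  B2 = {c, i, j}  B3 = {c, e, i}  B4 = {c, f, i}  B5 = {b, e, i}  B6 = {c, h, i}  B7 = {a, c, j}  B8 = {c, g, h}
Tree: B1–B2, B2–B3, B2–B4, B3–B5, B3–B6, B2–B7, B6–B8
Every bag has size at most 3, so the width is 3 − 1 = 2 and tw(G) ≤ 2. For the lower bound, the 3 vertices {c, g, h} are pairwise adjacent, and any tree decomposition puts a clique entirely inside one bag — forcing width ≥ 2. Hence tw(G) = 2 exactly.

2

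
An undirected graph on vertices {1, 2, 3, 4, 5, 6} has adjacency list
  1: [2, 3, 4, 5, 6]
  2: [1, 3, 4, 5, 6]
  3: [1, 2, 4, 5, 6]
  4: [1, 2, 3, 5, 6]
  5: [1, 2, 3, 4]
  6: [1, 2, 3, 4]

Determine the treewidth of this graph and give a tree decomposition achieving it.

The largest bag has 5 vertices, giving width 4; this decomposition certifies tw(G) ≤ 4. For the lower bound, the 5 vertices {1, 2, 3, 4, 5} are pairwise adjacent, and any tree decomposition puts a clique entirely inside one bag — forcing width ≥ 4. Hence tw(G) = 4 exactly.

Treewidth 4.
One such decomposition:
Bags: B1 = {1, 2, 3, 4, 5}  B2 = {1, 2, 3, 4, 6}
Tree: B1–B2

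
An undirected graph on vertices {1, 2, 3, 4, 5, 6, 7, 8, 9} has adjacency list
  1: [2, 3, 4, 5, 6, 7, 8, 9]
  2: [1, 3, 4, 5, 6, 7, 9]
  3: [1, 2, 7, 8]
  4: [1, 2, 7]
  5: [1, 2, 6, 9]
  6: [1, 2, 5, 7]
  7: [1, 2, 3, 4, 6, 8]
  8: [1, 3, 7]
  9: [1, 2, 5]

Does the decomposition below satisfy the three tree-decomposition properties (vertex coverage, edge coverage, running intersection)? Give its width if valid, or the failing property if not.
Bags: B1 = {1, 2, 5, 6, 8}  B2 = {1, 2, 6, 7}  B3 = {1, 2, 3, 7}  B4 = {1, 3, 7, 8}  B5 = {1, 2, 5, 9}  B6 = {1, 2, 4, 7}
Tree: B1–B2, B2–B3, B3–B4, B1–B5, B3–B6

No — bags containing vertex 8 are not connected in the tree.

A tree decomposition must satisfy three properties: every vertex lies in some bag; for every edge, both endpoints lie together in some bag; and for every vertex, the bags containing it form a connected subtree. Here bags containing vertex 8 are not connected in the tree, so the decomposition is invalid.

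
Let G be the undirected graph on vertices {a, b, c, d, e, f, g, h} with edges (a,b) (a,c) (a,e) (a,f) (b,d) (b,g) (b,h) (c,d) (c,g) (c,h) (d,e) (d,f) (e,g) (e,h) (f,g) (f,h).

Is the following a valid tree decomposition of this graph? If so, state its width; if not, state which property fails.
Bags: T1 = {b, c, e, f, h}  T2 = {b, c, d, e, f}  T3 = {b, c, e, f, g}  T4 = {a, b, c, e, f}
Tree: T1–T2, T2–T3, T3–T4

Vertex coverage: the bags together contain {a, b, c, d, e, f, g, h}, the full vertex set. Edge coverage: each edge of G has both endpoints in at least one bag. Running intersection: for every vertex, the bags containing it form a connected subtree. All three properties hold, so this is a valid tree decomposition of width max|bag| − 1 = 4, and hence tw(G) ≤ 4.

Yes; width 4.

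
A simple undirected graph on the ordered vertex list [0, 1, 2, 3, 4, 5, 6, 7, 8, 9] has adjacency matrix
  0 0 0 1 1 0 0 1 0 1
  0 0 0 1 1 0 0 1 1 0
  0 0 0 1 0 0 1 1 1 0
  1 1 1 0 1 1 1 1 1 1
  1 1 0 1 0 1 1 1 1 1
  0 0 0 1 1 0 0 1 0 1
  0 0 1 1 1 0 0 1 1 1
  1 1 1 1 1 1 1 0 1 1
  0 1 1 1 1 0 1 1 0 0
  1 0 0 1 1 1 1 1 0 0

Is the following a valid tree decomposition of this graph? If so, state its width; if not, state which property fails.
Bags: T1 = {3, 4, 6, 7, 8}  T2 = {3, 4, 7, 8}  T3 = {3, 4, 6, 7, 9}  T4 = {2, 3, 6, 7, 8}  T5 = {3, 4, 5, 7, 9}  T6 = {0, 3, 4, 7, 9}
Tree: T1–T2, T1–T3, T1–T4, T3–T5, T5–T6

No — vertex 1 appears in no bag.

A tree decomposition must satisfy three properties: every vertex lies in some bag; for every edge, both endpoints lie together in some bag; and for every vertex, the bags containing it form a connected subtree. Here vertex 1 appears in no bag, so the decomposition is invalid.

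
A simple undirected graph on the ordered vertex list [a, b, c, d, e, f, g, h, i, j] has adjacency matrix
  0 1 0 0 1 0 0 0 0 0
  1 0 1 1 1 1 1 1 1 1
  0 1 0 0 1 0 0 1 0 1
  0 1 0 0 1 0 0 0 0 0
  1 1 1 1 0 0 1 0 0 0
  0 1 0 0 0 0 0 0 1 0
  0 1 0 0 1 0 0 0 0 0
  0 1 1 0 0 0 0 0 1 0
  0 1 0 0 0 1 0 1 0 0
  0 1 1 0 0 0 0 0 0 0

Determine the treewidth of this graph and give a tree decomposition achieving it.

Every bag has size at most 3, so the width is 3 − 1 = 2 and tw(G) ≤ 2. Conversely, {b, f, i} is a clique of size 3, and the vertices of any clique must share a bag in every tree decomposition; so some bag has ≥ 3 vertices and tw(G) ≥ 2. Therefore the treewidth is 2.

Treewidth 2.
Bags: B1 = {b, c, h}  B2 = {b, c, e}  B3 = {a, b, e}  B4 = {b, d, e}  B5 = {b, e, g}  B6 = {b, h, i}  B7 = {b, f, i}  B8 = {b, c, j}
Tree: B1–B2, B2–B3, B3–B4, B4–B5, B1–B6, B6–B7, B2–B8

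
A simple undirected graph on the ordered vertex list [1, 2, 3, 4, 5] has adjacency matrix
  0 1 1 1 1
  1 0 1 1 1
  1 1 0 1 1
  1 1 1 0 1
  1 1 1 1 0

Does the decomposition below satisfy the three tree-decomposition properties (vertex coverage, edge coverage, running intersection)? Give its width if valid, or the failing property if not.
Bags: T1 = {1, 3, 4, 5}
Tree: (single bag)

No — vertex 2 appears in no bag.

A tree decomposition must satisfy three properties: every vertex lies in some bag; for every edge, both endpoints lie together in some bag; and for every vertex, the bags containing it form a connected subtree. Here vertex 2 appears in no bag, so the decomposition is invalid.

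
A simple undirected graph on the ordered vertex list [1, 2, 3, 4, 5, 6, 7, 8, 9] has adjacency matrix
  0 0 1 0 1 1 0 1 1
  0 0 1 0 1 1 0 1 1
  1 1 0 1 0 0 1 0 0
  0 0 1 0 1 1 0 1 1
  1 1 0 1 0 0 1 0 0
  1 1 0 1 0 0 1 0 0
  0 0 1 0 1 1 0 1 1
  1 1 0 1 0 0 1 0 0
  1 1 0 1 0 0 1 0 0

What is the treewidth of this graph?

A width-4 tree decomposition is:
Bags: B1 = {1, 2, 4, 7, 8}  B2 = {1, 2, 4, 6, 7}  B3 = {1, 2, 4, 7, 9}  B4 = {1, 2, 4, 5, 7}  B5 = {1, 2, 3, 4, 7}
Tree: B1–B2, B2–B3, B3–B4, B4–B5
Each bag holds 5 vertices, so the decomposition has width 4, which upper-bounds the treewidth. For the lower bound: the 5 vertex sets {4,8}, {6,7}, {2,9}, {1}, {5} are disjoint, each induces a connected subgraph, and every pair is joined by at least one edge of G. Contracting each set to a single vertex therefore yields K_{5} as a minor, and since treewidth is minor-monotone, tw(G) ≥ tw(K_{5}) = 4. Hence tw(G) = 4 exactly.

4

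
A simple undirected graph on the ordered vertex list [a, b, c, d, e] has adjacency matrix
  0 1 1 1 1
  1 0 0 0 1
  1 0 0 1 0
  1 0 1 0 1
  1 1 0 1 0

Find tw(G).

2

A width-2 tree decomposition is:
Bags: B1 = {a, b, e}  B2 = {a, d, e}  B3 = {a, c, d}
Tree: B1–B2, B2–B3
Every bag has size at most 3, so the width is 3 − 1 = 2 and tw(G) ≤ 2. For the lower bound, the 3 vertices {a, d, e} are pairwise adjacent, and any tree decomposition puts a clique entirely inside one bag — forcing width ≥ 2. Combining the bounds, tw(G) = 2.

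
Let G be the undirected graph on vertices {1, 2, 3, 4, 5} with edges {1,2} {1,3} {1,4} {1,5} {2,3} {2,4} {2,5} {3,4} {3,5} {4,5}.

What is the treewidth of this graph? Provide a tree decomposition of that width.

With just one bag of size 5, the width is 5 − 1 = 4, so tw(G) ≤ 4. Conversely, {1, 2, 3, 4, 5} is a clique of size 5, and the vertices of any clique must share a bag in every tree decomposition; so some bag has ≥ 5 vertices and tw(G) ≥ 4. Combining the bounds, tw(G) = 4.

Treewidth 4.
One optimal decomposition is:
Bags: B1 = {1, 2, 3, 4, 5}
Tree: (single bag)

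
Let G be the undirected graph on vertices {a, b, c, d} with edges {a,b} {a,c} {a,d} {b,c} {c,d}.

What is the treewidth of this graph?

A width-2 tree decomposition is:
Bags: B1 = {a, c, d}  B2 = {a, b, c}
Tree: B1–B2
Every bag has size at most 3, so the width is 3 − 1 = 2 and tw(G) ≤ 2. Conversely, {a, c, d} is a clique of size 3, and the vertices of any clique must share a bag in every tree decomposition; so some bag has ≥ 3 vertices and tw(G) ≥ 2. The upper and lower bounds meet at 2, so that is the treewidth.

2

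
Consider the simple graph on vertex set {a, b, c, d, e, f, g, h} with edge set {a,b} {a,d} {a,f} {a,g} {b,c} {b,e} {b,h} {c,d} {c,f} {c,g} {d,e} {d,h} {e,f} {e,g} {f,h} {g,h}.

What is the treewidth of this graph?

A width-4 tree decomposition is:
Bags: B1 = {a, b, d, f, g}  B2 = {b, c, d, f, g}  B3 = {b, d, e, f, g}  B4 = {b, d, f, g, h}
Tree: B1–B2, B2–B3, B3–B4
Each bag holds 5 vertices, so the decomposition has width 4, which upper-bounds the treewidth. For the lower bound: the 5 vertex sets {a,g}, {c,d}, {e,f}, {b}, {h} are disjoint, each induces a connected subgraph, and every pair is joined by at least one edge of G. Contracting each set to a single vertex therefore yields K_{5} as a minor, and since treewidth is minor-monotone, tw(G) ≥ tw(K_{5}) = 4. Therefore the treewidth is 4.

4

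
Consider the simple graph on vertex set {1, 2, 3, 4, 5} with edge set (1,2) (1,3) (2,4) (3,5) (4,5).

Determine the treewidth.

A width-2 tree decomposition is:
Bags: B1 = {1, 2, 4}  B2 = {1, 4, 5}  B3 = {1, 3, 5}
Tree: B1–B2, B2–B3
Each bag holds 3 vertices, so the decomposition has width 2, which upper-bounds the treewidth. The edges 1–2–4–5–3–1 form a cycle, so G is not a tree and its treewidth is at least 2. Combining the bounds, tw(G) = 2.

2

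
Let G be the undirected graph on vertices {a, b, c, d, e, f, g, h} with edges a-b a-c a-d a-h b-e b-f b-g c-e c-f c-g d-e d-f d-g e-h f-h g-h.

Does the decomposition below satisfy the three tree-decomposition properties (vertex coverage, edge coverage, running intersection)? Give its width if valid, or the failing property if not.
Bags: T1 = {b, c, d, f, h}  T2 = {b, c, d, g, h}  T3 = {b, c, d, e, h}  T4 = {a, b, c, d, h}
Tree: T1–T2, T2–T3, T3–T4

Vertex coverage: the bags together contain {a, b, c, d, e, f, g, h}, the full vertex set. Edge coverage: each edge of G has both endpoints in at least one bag. Running intersection: for every vertex, the bags containing it form a connected subtree. All three properties hold, so this is a valid tree decomposition of width max|bag| − 1 = 4, and hence tw(G) ≤ 4.

Yes; width 4.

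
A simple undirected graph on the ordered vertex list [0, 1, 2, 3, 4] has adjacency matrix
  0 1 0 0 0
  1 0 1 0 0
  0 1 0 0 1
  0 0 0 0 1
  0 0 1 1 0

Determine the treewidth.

A width-1 tree decomposition is:
Bags: B1 = {0, 1}  B2 = {1, 2}  B3 = {2, 4}  B4 = {3, 4}
Tree: B1–B2, B2–B3, B3–B4
The largest bag has 2 vertices, giving width 1; this decomposition certifies tw(G) ≤ 1. Since G has at least one edge (e.g. 0–1), it is not an edgeless graph, so tw(G) ≥ 1. Therefore the treewidth is 1.

1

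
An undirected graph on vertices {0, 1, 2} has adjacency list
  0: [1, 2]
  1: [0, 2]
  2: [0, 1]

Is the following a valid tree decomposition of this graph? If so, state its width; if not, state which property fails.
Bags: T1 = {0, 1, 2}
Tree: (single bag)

Every vertex of G appears in some bag (union = {0, 1, 2}); every edge is covered by a bag; and for each vertex v the set of bags containing v is connected in the bag tree. The decomposition is therefore valid. The largest bag has 3 vertices, so the width is 2.

Yes; width 2.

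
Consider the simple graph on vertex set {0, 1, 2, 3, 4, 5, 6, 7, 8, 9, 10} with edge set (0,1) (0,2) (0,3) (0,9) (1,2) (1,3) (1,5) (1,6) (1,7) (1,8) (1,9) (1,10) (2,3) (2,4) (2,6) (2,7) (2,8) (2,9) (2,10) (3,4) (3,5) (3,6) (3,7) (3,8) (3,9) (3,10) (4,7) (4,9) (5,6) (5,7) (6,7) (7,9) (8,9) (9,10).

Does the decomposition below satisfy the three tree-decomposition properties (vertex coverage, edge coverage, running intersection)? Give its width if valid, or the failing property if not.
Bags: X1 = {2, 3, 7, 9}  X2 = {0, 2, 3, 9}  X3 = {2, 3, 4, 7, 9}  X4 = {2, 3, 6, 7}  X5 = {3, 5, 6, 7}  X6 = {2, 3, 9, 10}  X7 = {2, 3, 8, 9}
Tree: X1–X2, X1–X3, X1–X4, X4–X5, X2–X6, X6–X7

No — vertex 1 appears in no bag.

A tree decomposition must satisfy three properties: every vertex lies in some bag; for every edge, both endpoints lie together in some bag; and for every vertex, the bags containing it form a connected subtree. Here vertex 1 appears in no bag, so the decomposition is invalid.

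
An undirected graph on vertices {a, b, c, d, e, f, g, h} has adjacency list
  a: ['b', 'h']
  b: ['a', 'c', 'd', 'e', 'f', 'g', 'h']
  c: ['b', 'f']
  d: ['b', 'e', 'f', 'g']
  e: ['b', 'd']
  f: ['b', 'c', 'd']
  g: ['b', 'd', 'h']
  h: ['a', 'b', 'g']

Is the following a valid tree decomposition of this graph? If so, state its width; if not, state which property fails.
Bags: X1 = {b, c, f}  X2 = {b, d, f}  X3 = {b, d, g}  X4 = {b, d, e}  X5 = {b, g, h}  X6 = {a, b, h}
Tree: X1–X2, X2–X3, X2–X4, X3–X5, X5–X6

Checking the three conditions: (i) the bags cover all of {a, b, c, d, e, f, g, h}; (ii) for each edge, some bag contains both endpoints; (iii) the bags containing any fixed vertex form a subtree. All hold, so the decomposition is valid with width 3 − 1 = 2.

Yes; width 2.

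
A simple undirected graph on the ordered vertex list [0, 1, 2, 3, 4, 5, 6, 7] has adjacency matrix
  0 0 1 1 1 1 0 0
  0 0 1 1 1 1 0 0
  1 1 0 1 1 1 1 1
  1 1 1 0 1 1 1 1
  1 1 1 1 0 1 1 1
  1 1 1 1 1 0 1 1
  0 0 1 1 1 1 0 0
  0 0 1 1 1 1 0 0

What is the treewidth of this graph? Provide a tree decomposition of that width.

Treewidth 4.
One such decomposition:
Bags: B1 = {2, 3, 4, 5, 6}  B2 = {1, 2, 3, 4, 5}  B3 = {0, 2, 3, 4, 5}  B4 = {2, 3, 4, 5, 7}
Tree: B1–B2, B1–B3, B1–B4

Every bag has size at most 5, so the width is 5 − 1 = 4 and tw(G) ≤ 4. On the other hand G contains the 5-clique {0, 2, 3, 4, 5}. A clique must lie in a single bag of any decomposition, so no decomposition can have width below 4. Combining the bounds, tw(G) = 4.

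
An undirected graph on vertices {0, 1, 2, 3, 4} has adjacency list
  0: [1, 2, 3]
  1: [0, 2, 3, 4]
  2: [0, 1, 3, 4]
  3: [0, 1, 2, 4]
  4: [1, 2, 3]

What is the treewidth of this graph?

3

A width-3 tree decomposition is:
Bags: B1 = {1, 2, 3, 4}  B2 = {0, 1, 2, 3}
Tree: B1–B2
Every bag has size at most 4, so the width is 4 − 1 = 3 and tw(G) ≤ 3. For the lower bound, the 4 vertices {0, 1, 2, 3} are pairwise adjacent, and any tree decomposition puts a clique entirely inside one bag — forcing width ≥ 3. Combining the bounds, tw(G) = 3.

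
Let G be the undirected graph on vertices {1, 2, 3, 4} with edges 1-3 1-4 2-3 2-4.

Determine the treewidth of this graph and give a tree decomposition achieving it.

Treewidth 2.
One such decomposition:
Bags: B1 = {2, 3, 4}  B2 = {1, 3, 4}
Tree: B1–B2

The largest bag has 3 vertices, giving width 2; this decomposition certifies tw(G) ≤ 2. The edges 3–2–4–1–3 form a cycle, so G is not a tree and its treewidth is at least 2. Combining the bounds, tw(G) = 2.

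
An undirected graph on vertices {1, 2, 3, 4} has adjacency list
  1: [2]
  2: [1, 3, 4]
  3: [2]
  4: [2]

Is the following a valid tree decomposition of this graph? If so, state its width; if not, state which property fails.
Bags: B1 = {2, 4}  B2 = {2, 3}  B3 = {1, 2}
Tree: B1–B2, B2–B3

Yes; width 1.

Vertex coverage: the bags together contain {1, 2, 3, 4}, the full vertex set. Edge coverage: each edge of G has both endpoints in at least one bag. Running intersection: for every vertex, the bags containing it form a connected subtree. All three properties hold, so this is a valid tree decomposition of width max|bag| − 1 = 1, and hence tw(G) ≤ 1.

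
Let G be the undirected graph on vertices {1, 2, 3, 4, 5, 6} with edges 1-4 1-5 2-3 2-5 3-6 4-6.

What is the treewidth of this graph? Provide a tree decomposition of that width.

The largest bag has 3 vertices, giving width 2; this decomposition certifies tw(G) ≤ 2. The edges 5–2–3–6–4–1–5 form a cycle, so G is not a tree and its treewidth is at least 2. Therefore the treewidth is 2.

Treewidth 2.
One such decomposition:
Bags: B1 = {2, 3, 5}  B2 = {3, 5, 6}  B3 = {4, 5, 6}  B4 = {1, 4, 5}
Tree: B1–B2, B2–B3, B3–B4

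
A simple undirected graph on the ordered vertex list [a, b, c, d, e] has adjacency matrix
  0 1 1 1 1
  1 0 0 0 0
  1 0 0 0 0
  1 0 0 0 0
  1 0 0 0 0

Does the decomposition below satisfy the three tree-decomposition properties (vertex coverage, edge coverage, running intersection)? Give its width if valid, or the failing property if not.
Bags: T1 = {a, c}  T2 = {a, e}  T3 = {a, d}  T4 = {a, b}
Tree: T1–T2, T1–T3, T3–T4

Vertex coverage: the bags together contain {a, b, c, d, e}, the full vertex set. Edge coverage: each edge of G has both endpoints in at least one bag. Running intersection: for every vertex, the bags containing it form a connected subtree. All three properties hold, so this is a valid tree decomposition of width max|bag| − 1 = 1, and hence tw(G) ≤ 1.

Yes; width 1.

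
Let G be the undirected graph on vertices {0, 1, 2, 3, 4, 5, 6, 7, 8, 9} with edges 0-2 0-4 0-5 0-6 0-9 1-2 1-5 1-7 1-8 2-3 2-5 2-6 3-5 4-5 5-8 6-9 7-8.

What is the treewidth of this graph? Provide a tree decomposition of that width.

Treewidth 2.
Bags: B1 = {1, 7, 8}  B2 = {1, 5, 8}  B3 = {1, 2, 5}  B4 = {0, 2, 5}  B5 = {0, 2, 6}  B6 = {0, 4, 5}  B7 = {2, 3, 5}  B8 = {0, 6, 9}
Tree: B1–B2, B2–B3, B3–B4, B4–B5, B4–B6, B4–B7, B5–B8

Every bag has size at most 3, so the width is 3 − 1 = 2 and tw(G) ≤ 2. For the lower bound, the 3 vertices {0, 6, 9} are pairwise adjacent, and any tree decomposition puts a clique entirely inside one bag — forcing width ≥ 2. The upper and lower bounds meet at 2, so that is the treewidth.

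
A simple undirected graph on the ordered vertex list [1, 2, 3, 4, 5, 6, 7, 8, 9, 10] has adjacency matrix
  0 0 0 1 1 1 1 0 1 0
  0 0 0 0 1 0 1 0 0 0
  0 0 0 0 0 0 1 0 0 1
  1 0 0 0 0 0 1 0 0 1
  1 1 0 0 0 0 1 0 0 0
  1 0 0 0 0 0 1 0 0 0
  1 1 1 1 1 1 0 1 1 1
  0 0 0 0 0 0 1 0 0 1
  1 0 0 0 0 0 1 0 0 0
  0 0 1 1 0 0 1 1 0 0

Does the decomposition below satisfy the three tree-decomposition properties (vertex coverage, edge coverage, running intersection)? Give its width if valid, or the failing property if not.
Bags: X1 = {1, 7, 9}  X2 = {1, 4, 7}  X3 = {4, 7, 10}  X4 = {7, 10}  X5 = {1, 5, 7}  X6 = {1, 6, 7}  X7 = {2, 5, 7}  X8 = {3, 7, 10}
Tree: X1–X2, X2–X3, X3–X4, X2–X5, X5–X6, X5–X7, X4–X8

A tree decomposition must satisfy three properties: every vertex lies in some bag; for every edge, both endpoints lie together in some bag; and for every vertex, the bags containing it form a connected subtree. Here vertex 8 appears in no bag, so the decomposition is invalid.

No — vertex 8 appears in no bag.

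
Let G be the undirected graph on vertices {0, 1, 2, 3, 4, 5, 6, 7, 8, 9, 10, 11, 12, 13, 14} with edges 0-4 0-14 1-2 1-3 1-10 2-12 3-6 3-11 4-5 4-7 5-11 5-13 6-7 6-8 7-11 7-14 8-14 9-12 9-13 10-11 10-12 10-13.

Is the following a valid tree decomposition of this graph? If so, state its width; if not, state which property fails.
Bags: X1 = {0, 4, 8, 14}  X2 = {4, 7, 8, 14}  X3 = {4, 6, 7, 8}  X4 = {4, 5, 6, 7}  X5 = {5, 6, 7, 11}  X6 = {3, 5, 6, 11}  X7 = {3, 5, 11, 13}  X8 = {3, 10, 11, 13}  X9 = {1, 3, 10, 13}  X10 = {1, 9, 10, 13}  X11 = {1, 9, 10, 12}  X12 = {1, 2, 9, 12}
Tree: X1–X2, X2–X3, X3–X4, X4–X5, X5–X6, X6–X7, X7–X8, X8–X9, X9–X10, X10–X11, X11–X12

Every vertex of G appears in some bag (union = {0, 1, 2, 3, 4, 5, 6, 7, 8, 9, 10, 11, 12, 13, 14}); every edge is covered by a bag; and for each vertex v the set of bags containing v is connected in the bag tree. The decomposition is therefore valid. The largest bag has 4 vertices, so the width is 3.

Yes; width 3.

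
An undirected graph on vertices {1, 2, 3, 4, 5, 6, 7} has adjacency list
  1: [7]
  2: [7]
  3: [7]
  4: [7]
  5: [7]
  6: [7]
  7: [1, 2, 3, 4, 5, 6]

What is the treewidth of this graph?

1

A width-1 tree decomposition is:
Bags: B1 = {2, 7}  B2 = {5, 7}  B3 = {4, 7}  B4 = {1, 7}  B5 = {3, 7}  B6 = {6, 7}
Tree: B1–B2, B1–B3, B1–B4, B4–B5, B4–B6
Each bag holds 2 vertices, so the decomposition has width 1, which upper-bounds the treewidth. Since G has at least one edge (e.g. 2–7), it is not an edgeless graph, so tw(G) ≥ 1. Combining the bounds, tw(G) = 1.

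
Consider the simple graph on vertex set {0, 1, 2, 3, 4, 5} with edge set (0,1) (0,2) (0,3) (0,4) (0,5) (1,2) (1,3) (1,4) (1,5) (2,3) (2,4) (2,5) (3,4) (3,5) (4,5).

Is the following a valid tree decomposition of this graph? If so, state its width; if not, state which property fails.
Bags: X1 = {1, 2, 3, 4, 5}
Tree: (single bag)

A tree decomposition must satisfy three properties: every vertex lies in some bag; for every edge, both endpoints lie together in some bag; and for every vertex, the bags containing it form a connected subtree. Here vertex 0 appears in no bag, so the decomposition is invalid.

No — vertex 0 appears in no bag.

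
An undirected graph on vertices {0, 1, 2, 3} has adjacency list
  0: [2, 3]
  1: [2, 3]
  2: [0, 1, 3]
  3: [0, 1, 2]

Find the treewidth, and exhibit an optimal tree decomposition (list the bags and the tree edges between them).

Each bag holds 3 vertices, so the decomposition has width 2, which upper-bounds the treewidth. On the other hand G contains the 3-clique {0, 2, 3}. A clique must lie in a single bag of any decomposition, so no decomposition can have width below 2. The upper and lower bounds meet at 2, so that is the treewidth.

Treewidth 2.
One such decomposition:
Bags: B1 = {1, 2, 3}  B2 = {0, 2, 3}
Tree: B1–B2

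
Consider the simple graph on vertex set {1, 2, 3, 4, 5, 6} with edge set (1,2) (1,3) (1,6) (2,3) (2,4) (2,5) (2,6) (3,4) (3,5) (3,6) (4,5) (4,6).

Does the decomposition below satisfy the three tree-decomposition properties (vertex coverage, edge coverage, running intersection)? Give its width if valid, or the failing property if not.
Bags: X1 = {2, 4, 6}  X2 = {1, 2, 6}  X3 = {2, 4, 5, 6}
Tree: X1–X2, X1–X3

No — vertex 3 appears in no bag.

A tree decomposition must satisfy three properties: every vertex lies in some bag; for every edge, both endpoints lie together in some bag; and for every vertex, the bags containing it form a connected subtree. Here vertex 3 appears in no bag, so the decomposition is invalid.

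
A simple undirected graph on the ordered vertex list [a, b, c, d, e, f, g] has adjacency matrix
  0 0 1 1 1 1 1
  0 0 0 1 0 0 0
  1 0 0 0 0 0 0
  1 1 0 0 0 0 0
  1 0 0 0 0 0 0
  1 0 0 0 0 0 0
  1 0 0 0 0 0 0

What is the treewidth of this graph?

1

A width-1 tree decomposition is:
Bags: B1 = {a, e}  B2 = {a, d}  B3 = {b, d}  B4 = {a, f}  B5 = {a, g}  B6 = {a, c}
Tree: B1–B2, B2–B3, B2–B4, B2–B5, B4–B6
Each bag holds 2 vertices, so the decomposition has width 1, which upper-bounds the treewidth. G has an edge, so its treewidth is at least 1. Combining the bounds, tw(G) = 1.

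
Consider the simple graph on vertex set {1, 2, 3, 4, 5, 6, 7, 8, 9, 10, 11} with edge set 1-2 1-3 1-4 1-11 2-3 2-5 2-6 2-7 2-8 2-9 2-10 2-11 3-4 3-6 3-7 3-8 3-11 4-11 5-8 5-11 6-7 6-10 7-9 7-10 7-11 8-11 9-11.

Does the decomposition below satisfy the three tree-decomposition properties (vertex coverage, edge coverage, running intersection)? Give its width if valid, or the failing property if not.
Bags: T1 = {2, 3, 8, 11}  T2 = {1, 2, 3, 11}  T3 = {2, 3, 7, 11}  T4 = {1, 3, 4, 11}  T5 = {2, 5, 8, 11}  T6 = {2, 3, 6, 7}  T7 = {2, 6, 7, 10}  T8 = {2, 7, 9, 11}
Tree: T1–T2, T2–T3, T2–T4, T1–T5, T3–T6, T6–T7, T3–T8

Vertex coverage: the bags together contain {1, 2, 3, 4, 5, 6, 7, 8, 9, 10, 11}, the full vertex set. Edge coverage: each edge of G has both endpoints in at least one bag. Running intersection: for every vertex, the bags containing it form a connected subtree. All three properties hold, so this is a valid tree decomposition of width max|bag| − 1 = 3, and hence tw(G) ≤ 3.

Yes; width 3.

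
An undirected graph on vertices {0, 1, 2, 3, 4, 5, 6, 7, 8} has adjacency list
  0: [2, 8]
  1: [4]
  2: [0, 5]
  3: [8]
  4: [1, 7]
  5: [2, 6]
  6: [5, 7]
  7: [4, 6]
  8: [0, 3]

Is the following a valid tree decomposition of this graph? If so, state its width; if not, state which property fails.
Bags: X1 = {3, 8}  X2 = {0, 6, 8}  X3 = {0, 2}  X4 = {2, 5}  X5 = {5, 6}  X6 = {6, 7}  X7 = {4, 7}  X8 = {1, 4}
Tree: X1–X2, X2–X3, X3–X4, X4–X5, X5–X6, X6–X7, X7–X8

No — bags containing vertex 6 are not connected in the tree.

A tree decomposition must satisfy three properties: every vertex lies in some bag; for every edge, both endpoints lie together in some bag; and for every vertex, the bags containing it form a connected subtree. Here bags containing vertex 6 are not connected in the tree, so the decomposition is invalid.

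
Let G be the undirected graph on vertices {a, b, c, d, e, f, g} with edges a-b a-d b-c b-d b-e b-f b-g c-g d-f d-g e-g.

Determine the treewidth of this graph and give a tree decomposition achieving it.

Treewidth 2.
Bags: B1 = {b, d, f}  B2 = {b, d, g}  B3 = {a, b, d}  B4 = {b, e, g}  B5 = {b, c, g}
Tree: B1–B2, B2–B3, B2–B4, B2–B5

The largest bag has 3 vertices, giving width 2; this decomposition certifies tw(G) ≤ 2. Conversely, {b, d, g} is a clique of size 3, and the vertices of any clique must share a bag in every tree decomposition; so some bag has ≥ 3 vertices and tw(G) ≥ 2. The upper and lower bounds meet at 2, so that is the treewidth.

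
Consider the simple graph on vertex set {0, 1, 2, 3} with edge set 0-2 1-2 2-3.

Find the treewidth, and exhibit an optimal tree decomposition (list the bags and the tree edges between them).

Treewidth 1.
Bags: B1 = {2, 3}  B2 = {0, 2}  B3 = {1, 2}
Tree: B1–B2, B2–B3

Every bag has size at most 2, so the width is 2 − 1 = 1 and tw(G) ≤ 1. G has an edge, so its treewidth is at least 1. Hence tw(G) = 1 exactly.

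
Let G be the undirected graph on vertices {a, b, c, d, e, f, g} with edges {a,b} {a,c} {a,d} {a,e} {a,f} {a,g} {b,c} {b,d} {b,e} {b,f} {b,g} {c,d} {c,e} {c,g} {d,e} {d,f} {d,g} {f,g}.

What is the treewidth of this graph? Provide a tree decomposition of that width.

Treewidth 4.
One such decomposition:
Bags: B1 = {a, b, c, d, g}  B2 = {a, b, d, f, g}  B3 = {a, b, c, d, e}
Tree: B1–B2, B1–B3

Every bag has size at most 5, so the width is 5 − 1 = 4 and tw(G) ≤ 4. For the lower bound, the 5 vertices {a, b, c, d, g} are pairwise adjacent, and any tree decomposition puts a clique entirely inside one bag — forcing width ≥ 4. Combining the bounds, tw(G) = 4.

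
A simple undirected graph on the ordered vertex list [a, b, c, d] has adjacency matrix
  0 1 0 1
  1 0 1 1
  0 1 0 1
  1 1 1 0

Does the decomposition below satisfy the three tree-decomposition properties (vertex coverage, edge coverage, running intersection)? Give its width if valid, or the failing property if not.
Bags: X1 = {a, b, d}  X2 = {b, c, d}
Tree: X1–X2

Checking the three conditions: (i) the bags cover all of {a, b, c, d}; (ii) for each edge, some bag contains both endpoints; (iii) the bags containing any fixed vertex form a subtree. All hold, so the decomposition is valid with width 3 − 1 = 2.

Yes; width 2.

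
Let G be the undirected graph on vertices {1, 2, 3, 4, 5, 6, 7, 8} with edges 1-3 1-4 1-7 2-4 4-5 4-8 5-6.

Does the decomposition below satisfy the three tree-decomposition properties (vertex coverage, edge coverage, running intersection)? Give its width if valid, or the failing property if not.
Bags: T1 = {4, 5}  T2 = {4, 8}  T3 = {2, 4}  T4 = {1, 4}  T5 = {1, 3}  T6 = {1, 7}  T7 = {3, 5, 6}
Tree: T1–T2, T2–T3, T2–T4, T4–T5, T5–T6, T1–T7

A tree decomposition must satisfy three properties: every vertex lies in some bag; for every edge, both endpoints lie together in some bag; and for every vertex, the bags containing it form a connected subtree. Here bags containing vertex 3 are not connected in the tree, so the decomposition is invalid.

No — bags containing vertex 3 are not connected in the tree.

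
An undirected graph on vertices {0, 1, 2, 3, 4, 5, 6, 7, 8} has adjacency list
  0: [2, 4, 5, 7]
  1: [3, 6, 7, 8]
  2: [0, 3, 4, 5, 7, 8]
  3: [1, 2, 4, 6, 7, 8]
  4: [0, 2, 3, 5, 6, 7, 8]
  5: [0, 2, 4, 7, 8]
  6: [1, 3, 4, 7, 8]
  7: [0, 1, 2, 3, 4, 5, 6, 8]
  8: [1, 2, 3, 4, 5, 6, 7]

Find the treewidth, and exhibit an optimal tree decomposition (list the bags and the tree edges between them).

Every bag has size at most 5, so the width is 5 − 1 = 4 and tw(G) ≤ 4. On the other hand G contains the 5-clique {1, 3, 6, 7, 8}. A clique must lie in a single bag of any decomposition, so no decomposition can have width below 4. The upper and lower bounds meet at 4, so that is the treewidth.

Treewidth 4.
Bags: B1 = {3, 4, 6, 7, 8}  B2 = {2, 3, 4, 7, 8}  B3 = {1, 3, 6, 7, 8}  B4 = {2, 4, 5, 7, 8}  B5 = {0, 2, 4, 5, 7}
Tree: B1–B2, B1–B3, B2–B4, B4–B5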